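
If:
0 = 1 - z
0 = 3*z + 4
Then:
No Solution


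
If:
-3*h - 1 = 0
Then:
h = -1/3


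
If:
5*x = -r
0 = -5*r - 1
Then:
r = -1/5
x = 1/25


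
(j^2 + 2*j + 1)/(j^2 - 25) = (j^2 + 2*j + 1)/(j^2 - 25)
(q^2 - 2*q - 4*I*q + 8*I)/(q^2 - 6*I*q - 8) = (q - 2)/(q - 2*I)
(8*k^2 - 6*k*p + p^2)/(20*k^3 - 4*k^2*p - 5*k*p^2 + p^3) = (-4*k + p)/(-10*k^2 - 3*k*p + p^2)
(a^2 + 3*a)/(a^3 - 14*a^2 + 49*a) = (a + 3)/(a^2 - 14*a + 49)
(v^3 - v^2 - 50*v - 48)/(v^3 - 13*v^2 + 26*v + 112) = (v^2 + 7*v + 6)/(v^2 - 5*v - 14)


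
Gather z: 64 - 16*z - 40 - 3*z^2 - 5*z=-3*z^2 - 21*z + 24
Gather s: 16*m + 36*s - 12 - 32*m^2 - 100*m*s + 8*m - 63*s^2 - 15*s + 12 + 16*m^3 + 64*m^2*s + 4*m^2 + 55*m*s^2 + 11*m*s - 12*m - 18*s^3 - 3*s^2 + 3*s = 16*m^3 - 28*m^2 + 12*m - 18*s^3 + s^2*(55*m - 66) + s*(64*m^2 - 89*m + 24)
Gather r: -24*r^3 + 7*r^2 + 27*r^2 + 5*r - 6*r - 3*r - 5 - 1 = -24*r^3 + 34*r^2 - 4*r - 6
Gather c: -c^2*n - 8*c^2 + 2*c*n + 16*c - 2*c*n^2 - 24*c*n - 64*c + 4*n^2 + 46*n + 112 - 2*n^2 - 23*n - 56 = c^2*(-n - 8) + c*(-2*n^2 - 22*n - 48) + 2*n^2 + 23*n + 56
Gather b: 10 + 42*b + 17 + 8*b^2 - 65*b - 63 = 8*b^2 - 23*b - 36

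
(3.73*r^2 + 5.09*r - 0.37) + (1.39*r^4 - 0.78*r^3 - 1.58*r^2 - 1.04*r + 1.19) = 1.39*r^4 - 0.78*r^3 + 2.15*r^2 + 4.05*r + 0.82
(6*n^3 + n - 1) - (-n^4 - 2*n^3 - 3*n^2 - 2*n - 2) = n^4 + 8*n^3 + 3*n^2 + 3*n + 1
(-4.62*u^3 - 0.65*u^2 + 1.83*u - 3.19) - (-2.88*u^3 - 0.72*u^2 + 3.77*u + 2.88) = -1.74*u^3 + 0.07*u^2 - 1.94*u - 6.07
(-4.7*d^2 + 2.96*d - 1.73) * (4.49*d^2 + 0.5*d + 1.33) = -21.103*d^4 + 10.9404*d^3 - 12.5387*d^2 + 3.0718*d - 2.3009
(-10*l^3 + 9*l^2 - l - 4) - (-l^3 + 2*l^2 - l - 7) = -9*l^3 + 7*l^2 + 3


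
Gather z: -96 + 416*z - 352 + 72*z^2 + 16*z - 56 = 72*z^2 + 432*z - 504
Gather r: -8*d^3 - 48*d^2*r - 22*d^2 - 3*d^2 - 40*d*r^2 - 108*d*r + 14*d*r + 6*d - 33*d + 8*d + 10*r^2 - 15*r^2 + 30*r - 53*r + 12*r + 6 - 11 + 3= -8*d^3 - 25*d^2 - 19*d + r^2*(-40*d - 5) + r*(-48*d^2 - 94*d - 11) - 2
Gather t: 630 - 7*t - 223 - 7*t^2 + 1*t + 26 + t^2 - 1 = -6*t^2 - 6*t + 432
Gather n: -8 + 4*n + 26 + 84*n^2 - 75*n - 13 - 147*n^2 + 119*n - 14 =-63*n^2 + 48*n - 9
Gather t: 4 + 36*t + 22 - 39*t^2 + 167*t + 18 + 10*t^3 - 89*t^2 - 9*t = 10*t^3 - 128*t^2 + 194*t + 44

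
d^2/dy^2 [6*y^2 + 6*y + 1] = 12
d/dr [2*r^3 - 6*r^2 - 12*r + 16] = 6*r^2 - 12*r - 12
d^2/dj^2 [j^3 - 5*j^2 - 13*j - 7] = 6*j - 10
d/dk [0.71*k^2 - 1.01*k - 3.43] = 1.42*k - 1.01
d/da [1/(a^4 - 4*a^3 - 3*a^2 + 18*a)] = 2*(3 - 2*a^2)/(a^2*(a^5 - 5*a^4 - 5*a^3 + 45*a^2 - 108))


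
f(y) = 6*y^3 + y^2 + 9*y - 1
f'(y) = 18*y^2 + 2*y + 9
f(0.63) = 6.57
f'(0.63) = 17.40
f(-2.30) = -89.41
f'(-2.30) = 99.62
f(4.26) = 519.34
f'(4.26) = 344.18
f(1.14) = 19.45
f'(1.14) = 34.67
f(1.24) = 23.14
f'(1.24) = 39.16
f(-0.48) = -5.75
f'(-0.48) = 12.19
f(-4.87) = -714.12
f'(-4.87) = 426.16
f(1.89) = 60.09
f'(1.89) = 77.08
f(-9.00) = -4375.00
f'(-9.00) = 1449.00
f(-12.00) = -10333.00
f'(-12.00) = 2577.00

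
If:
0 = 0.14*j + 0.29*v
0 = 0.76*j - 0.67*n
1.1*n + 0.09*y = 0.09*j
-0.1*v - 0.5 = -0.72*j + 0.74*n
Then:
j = -7.03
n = -7.97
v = 3.39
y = 90.43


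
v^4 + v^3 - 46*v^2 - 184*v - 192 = (v - 8)*(v + 2)*(v + 3)*(v + 4)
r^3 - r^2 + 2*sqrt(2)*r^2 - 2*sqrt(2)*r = r*(r - 1)*(r + 2*sqrt(2))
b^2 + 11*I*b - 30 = (b + 5*I)*(b + 6*I)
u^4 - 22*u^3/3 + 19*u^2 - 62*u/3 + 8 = (u - 3)*(u - 2)*(u - 4/3)*(u - 1)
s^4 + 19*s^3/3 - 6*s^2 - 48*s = s*(s - 8/3)*(s + 3)*(s + 6)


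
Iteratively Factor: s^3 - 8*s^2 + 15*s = (s)*(s^2 - 8*s + 15) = s*(s - 5)*(s - 3)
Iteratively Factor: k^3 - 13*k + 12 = (k - 3)*(k^2 + 3*k - 4) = (k - 3)*(k - 1)*(k + 4)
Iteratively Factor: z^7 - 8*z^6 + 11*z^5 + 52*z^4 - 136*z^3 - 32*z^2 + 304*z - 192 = (z - 4)*(z^6 - 4*z^5 - 5*z^4 + 32*z^3 - 8*z^2 - 64*z + 48) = (z - 4)*(z - 2)*(z^5 - 2*z^4 - 9*z^3 + 14*z^2 + 20*z - 24) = (z - 4)*(z - 2)*(z + 2)*(z^4 - 4*z^3 - z^2 + 16*z - 12) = (z - 4)*(z - 2)^2*(z + 2)*(z^3 - 2*z^2 - 5*z + 6) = (z - 4)*(z - 2)^2*(z - 1)*(z + 2)*(z^2 - z - 6) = (z - 4)*(z - 2)^2*(z - 1)*(z + 2)^2*(z - 3)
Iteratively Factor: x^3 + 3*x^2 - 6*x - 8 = (x + 1)*(x^2 + 2*x - 8) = (x - 2)*(x + 1)*(x + 4)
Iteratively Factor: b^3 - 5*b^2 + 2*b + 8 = (b + 1)*(b^2 - 6*b + 8) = (b - 4)*(b + 1)*(b - 2)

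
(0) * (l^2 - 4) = 0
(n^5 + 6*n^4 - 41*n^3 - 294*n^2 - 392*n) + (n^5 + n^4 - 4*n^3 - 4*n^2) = 2*n^5 + 7*n^4 - 45*n^3 - 298*n^2 - 392*n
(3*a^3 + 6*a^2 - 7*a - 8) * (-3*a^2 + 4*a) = -9*a^5 - 6*a^4 + 45*a^3 - 4*a^2 - 32*a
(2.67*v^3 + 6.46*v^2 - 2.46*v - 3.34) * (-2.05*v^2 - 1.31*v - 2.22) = -5.4735*v^5 - 16.7407*v^4 - 9.347*v^3 - 4.2716*v^2 + 9.8366*v + 7.4148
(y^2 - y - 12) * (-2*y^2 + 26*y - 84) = -2*y^4 + 28*y^3 - 86*y^2 - 228*y + 1008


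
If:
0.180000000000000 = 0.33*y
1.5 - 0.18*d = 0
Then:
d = 8.33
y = 0.55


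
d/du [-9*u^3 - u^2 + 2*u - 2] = -27*u^2 - 2*u + 2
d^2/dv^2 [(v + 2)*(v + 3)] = 2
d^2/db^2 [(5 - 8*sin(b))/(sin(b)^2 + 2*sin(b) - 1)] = 2*(4*sin(b)^5 - 18*sin(b)^4 + sin(b)^3 + 3*sin(b)^2 + 5*sin(b) + 9)/(2*sin(b) - cos(b)^2)^3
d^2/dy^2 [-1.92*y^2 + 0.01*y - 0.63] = -3.84000000000000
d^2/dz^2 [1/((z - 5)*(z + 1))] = 2*((z - 5)^2 + (z - 5)*(z + 1) + (z + 1)^2)/((z - 5)^3*(z + 1)^3)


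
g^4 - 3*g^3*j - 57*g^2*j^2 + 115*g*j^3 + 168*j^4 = (g - 8*j)*(g - 3*j)*(g + j)*(g + 7*j)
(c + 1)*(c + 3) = c^2 + 4*c + 3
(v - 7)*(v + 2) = v^2 - 5*v - 14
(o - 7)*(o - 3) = o^2 - 10*o + 21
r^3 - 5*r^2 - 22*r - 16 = (r - 8)*(r + 1)*(r + 2)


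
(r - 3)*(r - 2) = r^2 - 5*r + 6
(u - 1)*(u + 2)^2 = u^3 + 3*u^2 - 4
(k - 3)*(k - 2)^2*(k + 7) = k^4 - 33*k^2 + 100*k - 84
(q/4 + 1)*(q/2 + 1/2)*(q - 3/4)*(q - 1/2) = q^4/8 + 15*q^3/32 - 15*q^2/64 - 25*q/64 + 3/16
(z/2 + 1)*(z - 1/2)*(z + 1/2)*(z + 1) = z^4/2 + 3*z^3/2 + 7*z^2/8 - 3*z/8 - 1/4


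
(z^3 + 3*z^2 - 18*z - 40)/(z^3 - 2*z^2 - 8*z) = (z + 5)/z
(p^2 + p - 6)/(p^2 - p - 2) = (p + 3)/(p + 1)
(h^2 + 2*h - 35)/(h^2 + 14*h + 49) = (h - 5)/(h + 7)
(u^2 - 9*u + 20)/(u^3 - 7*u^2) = (u^2 - 9*u + 20)/(u^2*(u - 7))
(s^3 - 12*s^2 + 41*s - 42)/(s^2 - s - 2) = (s^2 - 10*s + 21)/(s + 1)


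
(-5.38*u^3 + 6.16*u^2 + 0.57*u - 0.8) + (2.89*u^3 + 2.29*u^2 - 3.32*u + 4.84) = -2.49*u^3 + 8.45*u^2 - 2.75*u + 4.04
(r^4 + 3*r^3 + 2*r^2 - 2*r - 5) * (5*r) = 5*r^5 + 15*r^4 + 10*r^3 - 10*r^2 - 25*r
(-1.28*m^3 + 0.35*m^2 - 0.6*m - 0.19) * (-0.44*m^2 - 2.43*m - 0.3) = 0.5632*m^5 + 2.9564*m^4 - 0.2025*m^3 + 1.4366*m^2 + 0.6417*m + 0.057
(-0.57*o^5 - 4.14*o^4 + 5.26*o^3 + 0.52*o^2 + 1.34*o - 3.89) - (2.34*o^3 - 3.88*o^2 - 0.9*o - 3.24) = -0.57*o^5 - 4.14*o^4 + 2.92*o^3 + 4.4*o^2 + 2.24*o - 0.65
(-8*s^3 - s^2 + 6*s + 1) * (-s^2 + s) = 8*s^5 - 7*s^4 - 7*s^3 + 5*s^2 + s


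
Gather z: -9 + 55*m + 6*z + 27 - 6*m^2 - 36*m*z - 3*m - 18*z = -6*m^2 + 52*m + z*(-36*m - 12) + 18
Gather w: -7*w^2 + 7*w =-7*w^2 + 7*w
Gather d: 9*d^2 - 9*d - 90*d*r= 9*d^2 + d*(-90*r - 9)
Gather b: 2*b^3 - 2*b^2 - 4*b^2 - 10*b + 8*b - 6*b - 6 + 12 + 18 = 2*b^3 - 6*b^2 - 8*b + 24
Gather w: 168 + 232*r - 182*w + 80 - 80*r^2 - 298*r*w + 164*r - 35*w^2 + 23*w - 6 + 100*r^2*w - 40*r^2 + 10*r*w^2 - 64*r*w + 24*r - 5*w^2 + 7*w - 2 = -120*r^2 + 420*r + w^2*(10*r - 40) + w*(100*r^2 - 362*r - 152) + 240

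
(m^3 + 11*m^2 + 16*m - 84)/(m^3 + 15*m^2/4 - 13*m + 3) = 4*(m + 7)/(4*m - 1)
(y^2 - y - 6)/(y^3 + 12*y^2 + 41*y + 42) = (y - 3)/(y^2 + 10*y + 21)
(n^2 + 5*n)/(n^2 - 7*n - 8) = n*(n + 5)/(n^2 - 7*n - 8)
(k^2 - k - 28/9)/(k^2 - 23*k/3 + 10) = (9*k^2 - 9*k - 28)/(3*(3*k^2 - 23*k + 30))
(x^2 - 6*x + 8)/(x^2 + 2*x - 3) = (x^2 - 6*x + 8)/(x^2 + 2*x - 3)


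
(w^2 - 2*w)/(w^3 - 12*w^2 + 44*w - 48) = w/(w^2 - 10*w + 24)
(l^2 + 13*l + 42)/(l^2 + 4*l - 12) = (l + 7)/(l - 2)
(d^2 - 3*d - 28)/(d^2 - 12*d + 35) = (d + 4)/(d - 5)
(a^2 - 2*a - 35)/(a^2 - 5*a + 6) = (a^2 - 2*a - 35)/(a^2 - 5*a + 6)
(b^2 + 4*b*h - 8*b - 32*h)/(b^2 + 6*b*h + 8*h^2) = (b - 8)/(b + 2*h)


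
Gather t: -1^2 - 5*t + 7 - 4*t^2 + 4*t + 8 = -4*t^2 - t + 14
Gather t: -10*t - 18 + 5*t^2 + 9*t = 5*t^2 - t - 18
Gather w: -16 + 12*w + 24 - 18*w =8 - 6*w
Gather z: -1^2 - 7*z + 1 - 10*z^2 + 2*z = -10*z^2 - 5*z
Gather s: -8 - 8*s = -8*s - 8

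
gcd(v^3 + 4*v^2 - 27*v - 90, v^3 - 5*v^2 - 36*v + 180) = v^2 + v - 30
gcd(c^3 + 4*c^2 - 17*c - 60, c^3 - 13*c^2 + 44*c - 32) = c - 4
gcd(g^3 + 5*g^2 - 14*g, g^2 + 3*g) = g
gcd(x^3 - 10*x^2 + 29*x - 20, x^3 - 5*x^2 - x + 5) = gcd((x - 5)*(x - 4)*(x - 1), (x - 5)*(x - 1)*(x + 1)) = x^2 - 6*x + 5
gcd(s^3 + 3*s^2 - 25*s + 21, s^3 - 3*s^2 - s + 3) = s^2 - 4*s + 3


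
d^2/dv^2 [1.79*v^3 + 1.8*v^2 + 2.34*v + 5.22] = 10.74*v + 3.6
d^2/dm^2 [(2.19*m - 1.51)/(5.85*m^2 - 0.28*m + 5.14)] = ((18.8934 - 76.869*m)*(5.85*m^2 - 0.28*m + 5.14) + (2.19*m - 1.51)*(11.7*m - 0.28)*(23.4*m - 0.56))/(5.85*m^2 - 0.28*m + 5.14)^3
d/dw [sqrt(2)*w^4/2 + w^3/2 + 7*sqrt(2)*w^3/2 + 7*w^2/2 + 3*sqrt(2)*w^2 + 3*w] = 2*sqrt(2)*w^3 + 3*w^2/2 + 21*sqrt(2)*w^2/2 + 7*w + 6*sqrt(2)*w + 3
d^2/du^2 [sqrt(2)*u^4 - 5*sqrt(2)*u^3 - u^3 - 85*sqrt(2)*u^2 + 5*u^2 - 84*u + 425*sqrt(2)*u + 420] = 12*sqrt(2)*u^2 - 30*sqrt(2)*u - 6*u - 170*sqrt(2) + 10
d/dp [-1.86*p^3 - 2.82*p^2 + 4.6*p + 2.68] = -5.58*p^2 - 5.64*p + 4.6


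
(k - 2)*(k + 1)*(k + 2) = k^3 + k^2 - 4*k - 4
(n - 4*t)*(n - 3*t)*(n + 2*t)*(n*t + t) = n^4*t - 5*n^3*t^2 + n^3*t - 2*n^2*t^3 - 5*n^2*t^2 + 24*n*t^4 - 2*n*t^3 + 24*t^4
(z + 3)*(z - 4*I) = z^2 + 3*z - 4*I*z - 12*I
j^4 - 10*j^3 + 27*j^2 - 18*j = j*(j - 6)*(j - 3)*(j - 1)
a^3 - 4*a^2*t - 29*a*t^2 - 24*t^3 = (a - 8*t)*(a + t)*(a + 3*t)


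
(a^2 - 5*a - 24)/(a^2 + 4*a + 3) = (a - 8)/(a + 1)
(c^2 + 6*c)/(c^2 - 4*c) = (c + 6)/(c - 4)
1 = 1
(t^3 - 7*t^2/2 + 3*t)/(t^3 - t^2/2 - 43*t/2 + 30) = t*(t - 2)/(t^2 + t - 20)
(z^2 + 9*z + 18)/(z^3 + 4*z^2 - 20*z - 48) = (z + 3)/(z^2 - 2*z - 8)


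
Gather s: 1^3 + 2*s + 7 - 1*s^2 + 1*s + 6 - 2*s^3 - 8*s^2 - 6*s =-2*s^3 - 9*s^2 - 3*s + 14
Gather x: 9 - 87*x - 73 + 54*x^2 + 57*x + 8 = 54*x^2 - 30*x - 56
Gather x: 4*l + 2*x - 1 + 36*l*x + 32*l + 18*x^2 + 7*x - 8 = 36*l + 18*x^2 + x*(36*l + 9) - 9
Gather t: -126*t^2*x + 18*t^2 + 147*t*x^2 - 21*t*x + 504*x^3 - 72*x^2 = t^2*(18 - 126*x) + t*(147*x^2 - 21*x) + 504*x^3 - 72*x^2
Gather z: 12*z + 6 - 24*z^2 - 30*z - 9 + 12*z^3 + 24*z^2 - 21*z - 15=12*z^3 - 39*z - 18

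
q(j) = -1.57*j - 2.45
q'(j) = -1.57000000000000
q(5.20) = -10.61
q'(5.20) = -1.57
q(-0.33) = -1.93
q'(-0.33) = -1.57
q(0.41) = -3.09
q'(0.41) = -1.57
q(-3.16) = 2.51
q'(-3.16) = -1.57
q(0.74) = -3.61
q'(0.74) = -1.57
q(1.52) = -4.84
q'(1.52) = -1.57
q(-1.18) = -0.60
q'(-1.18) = -1.57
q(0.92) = -3.89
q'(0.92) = -1.57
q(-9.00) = 11.68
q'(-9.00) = -1.57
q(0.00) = -2.45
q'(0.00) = -1.57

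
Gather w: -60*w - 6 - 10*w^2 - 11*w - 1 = -10*w^2 - 71*w - 7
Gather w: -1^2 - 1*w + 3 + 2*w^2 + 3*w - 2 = 2*w^2 + 2*w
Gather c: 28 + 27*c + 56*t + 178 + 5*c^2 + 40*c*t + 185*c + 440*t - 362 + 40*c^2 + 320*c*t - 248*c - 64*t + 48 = 45*c^2 + c*(360*t - 36) + 432*t - 108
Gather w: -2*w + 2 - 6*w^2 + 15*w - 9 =-6*w^2 + 13*w - 7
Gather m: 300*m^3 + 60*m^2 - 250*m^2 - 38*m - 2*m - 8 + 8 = 300*m^3 - 190*m^2 - 40*m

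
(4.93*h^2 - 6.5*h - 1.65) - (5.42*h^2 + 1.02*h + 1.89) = -0.49*h^2 - 7.52*h - 3.54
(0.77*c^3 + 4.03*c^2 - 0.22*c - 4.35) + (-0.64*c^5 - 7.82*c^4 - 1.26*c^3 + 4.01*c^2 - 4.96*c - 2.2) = -0.64*c^5 - 7.82*c^4 - 0.49*c^3 + 8.04*c^2 - 5.18*c - 6.55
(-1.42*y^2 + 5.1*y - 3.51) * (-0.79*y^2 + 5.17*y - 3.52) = 1.1218*y^4 - 11.3704*y^3 + 34.1383*y^2 - 36.0987*y + 12.3552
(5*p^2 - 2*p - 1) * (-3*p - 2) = -15*p^3 - 4*p^2 + 7*p + 2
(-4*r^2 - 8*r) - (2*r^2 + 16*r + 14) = -6*r^2 - 24*r - 14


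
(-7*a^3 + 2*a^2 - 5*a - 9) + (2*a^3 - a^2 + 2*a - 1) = -5*a^3 + a^2 - 3*a - 10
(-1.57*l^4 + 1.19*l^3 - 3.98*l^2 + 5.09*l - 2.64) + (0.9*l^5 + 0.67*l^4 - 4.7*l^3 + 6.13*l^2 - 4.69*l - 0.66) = 0.9*l^5 - 0.9*l^4 - 3.51*l^3 + 2.15*l^2 + 0.399999999999999*l - 3.3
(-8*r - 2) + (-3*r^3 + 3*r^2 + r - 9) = -3*r^3 + 3*r^2 - 7*r - 11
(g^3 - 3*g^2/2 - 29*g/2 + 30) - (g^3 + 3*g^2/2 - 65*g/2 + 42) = -3*g^2 + 18*g - 12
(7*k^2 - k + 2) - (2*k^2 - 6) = 5*k^2 - k + 8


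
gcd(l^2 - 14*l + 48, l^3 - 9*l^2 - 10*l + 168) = l - 6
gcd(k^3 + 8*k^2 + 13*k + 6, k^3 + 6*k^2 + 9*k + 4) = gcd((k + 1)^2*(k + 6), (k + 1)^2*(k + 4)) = k^2 + 2*k + 1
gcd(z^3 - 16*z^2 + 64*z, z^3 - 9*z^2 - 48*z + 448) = z^2 - 16*z + 64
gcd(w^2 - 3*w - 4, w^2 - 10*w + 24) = w - 4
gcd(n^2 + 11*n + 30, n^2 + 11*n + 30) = n^2 + 11*n + 30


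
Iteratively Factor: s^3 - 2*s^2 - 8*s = (s + 2)*(s^2 - 4*s) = s*(s + 2)*(s - 4)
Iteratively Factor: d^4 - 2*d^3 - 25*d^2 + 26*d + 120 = (d - 5)*(d^3 + 3*d^2 - 10*d - 24) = (d - 5)*(d + 4)*(d^2 - d - 6) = (d - 5)*(d + 2)*(d + 4)*(d - 3)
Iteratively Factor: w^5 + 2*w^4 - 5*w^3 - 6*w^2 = (w - 2)*(w^4 + 4*w^3 + 3*w^2) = (w - 2)*(w + 3)*(w^3 + w^2) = w*(w - 2)*(w + 3)*(w^2 + w) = w^2*(w - 2)*(w + 3)*(w + 1)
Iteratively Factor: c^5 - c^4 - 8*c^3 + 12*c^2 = (c - 2)*(c^4 + c^3 - 6*c^2) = c*(c - 2)*(c^3 + c^2 - 6*c) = c^2*(c - 2)*(c^2 + c - 6) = c^2*(c - 2)*(c + 3)*(c - 2)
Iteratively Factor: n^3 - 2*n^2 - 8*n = (n)*(n^2 - 2*n - 8) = n*(n - 4)*(n + 2)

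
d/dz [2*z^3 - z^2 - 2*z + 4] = 6*z^2 - 2*z - 2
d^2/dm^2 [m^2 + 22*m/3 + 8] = 2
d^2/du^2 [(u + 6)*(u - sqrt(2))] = 2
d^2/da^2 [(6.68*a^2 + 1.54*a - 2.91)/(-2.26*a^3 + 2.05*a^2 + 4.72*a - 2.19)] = (-68.2375359999999*a^6 - 47.194224*a^5 - 206.375064*a^4 + 330.628092*a^3 - 201.34791*a^2 + 41.043456*a + 59.875938)/(11.543176*a^9 - 31.41174*a^8 - 43.830666*a^7 + 156.148367*a^6 + 30.662532*a^5 - 249.568743*a^4 + 54.50615*a^3 + 116.873073*a^2 - 67.912776*a + 10.503459)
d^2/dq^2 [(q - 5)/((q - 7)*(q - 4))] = 2*(q^3 - 15*q^2 + 81*q - 157)/(q^6 - 33*q^5 + 447*q^4 - 3179*q^3 + 12516*q^2 - 25872*q + 21952)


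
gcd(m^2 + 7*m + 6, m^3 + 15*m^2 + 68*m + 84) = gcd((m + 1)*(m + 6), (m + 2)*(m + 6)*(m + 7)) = m + 6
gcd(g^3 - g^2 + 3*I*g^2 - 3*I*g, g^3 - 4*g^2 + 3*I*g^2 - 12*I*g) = g^2 + 3*I*g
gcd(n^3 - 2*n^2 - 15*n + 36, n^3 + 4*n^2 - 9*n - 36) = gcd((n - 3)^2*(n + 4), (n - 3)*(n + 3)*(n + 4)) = n^2 + n - 12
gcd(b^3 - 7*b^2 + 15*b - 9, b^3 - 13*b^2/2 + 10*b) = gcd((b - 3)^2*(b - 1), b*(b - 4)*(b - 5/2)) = 1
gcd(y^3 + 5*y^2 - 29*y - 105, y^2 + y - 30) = y - 5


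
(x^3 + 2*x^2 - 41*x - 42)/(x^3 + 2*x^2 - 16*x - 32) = (x^3 + 2*x^2 - 41*x - 42)/(x^3 + 2*x^2 - 16*x - 32)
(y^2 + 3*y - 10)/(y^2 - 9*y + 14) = (y + 5)/(y - 7)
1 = 1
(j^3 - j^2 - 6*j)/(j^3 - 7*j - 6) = j/(j + 1)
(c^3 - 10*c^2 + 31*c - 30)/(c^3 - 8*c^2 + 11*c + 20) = (c^2 - 5*c + 6)/(c^2 - 3*c - 4)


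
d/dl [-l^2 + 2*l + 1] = 2 - 2*l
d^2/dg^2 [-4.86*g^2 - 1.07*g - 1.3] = -9.72000000000000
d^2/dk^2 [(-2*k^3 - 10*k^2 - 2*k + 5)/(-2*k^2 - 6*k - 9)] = 4*(-38*k^3 - 138*k^2 + 99*k + 306)/(8*k^6 + 72*k^5 + 324*k^4 + 864*k^3 + 1458*k^2 + 1458*k + 729)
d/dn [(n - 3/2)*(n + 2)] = 2*n + 1/2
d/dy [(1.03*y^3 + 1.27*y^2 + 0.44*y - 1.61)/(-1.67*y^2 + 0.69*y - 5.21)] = (-1.7201*y^4 + 1.4214*y^3 - 14.4878*y^2 - 18.6108*y - 1.1815)/(2.7889*y^4 - 2.3046*y^3 + 17.8775*y^2 - 7.1898*y + 27.1441)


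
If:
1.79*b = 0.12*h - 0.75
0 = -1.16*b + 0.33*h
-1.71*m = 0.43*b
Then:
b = -0.55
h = -1.93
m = 0.14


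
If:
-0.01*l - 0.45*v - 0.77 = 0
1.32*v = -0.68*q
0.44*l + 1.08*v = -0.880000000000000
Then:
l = 2.33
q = 3.42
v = -1.76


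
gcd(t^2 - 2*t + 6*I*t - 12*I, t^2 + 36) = t + 6*I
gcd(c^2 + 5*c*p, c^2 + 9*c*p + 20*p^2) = c + 5*p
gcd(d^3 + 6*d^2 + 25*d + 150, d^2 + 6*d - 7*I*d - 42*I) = d + 6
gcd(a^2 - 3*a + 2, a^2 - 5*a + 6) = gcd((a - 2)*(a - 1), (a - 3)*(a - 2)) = a - 2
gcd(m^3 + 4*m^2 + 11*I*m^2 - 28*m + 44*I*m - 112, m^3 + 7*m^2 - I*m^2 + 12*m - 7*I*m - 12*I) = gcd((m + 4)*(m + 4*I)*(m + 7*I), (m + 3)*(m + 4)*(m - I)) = m + 4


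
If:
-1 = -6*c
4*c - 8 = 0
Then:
No Solution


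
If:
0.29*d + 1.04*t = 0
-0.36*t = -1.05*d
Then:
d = 0.00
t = 0.00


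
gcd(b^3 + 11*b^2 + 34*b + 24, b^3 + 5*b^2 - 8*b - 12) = b^2 + 7*b + 6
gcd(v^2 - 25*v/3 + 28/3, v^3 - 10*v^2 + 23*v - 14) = v - 7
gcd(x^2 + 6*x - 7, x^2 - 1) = x - 1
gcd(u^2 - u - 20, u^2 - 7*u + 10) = u - 5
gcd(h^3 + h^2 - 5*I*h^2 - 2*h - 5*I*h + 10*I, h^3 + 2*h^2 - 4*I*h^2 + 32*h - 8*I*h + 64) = h + 2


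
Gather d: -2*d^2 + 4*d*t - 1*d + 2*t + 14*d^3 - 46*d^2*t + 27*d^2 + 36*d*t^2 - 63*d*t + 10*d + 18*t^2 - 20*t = 14*d^3 + d^2*(25 - 46*t) + d*(36*t^2 - 59*t + 9) + 18*t^2 - 18*t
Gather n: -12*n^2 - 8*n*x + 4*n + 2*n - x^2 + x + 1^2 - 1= -12*n^2 + n*(6 - 8*x) - x^2 + x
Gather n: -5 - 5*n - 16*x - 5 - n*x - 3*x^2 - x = n*(-x - 5) - 3*x^2 - 17*x - 10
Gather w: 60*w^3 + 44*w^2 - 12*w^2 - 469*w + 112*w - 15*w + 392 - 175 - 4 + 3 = 60*w^3 + 32*w^2 - 372*w + 216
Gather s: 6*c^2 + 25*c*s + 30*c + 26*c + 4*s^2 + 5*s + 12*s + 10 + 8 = 6*c^2 + 56*c + 4*s^2 + s*(25*c + 17) + 18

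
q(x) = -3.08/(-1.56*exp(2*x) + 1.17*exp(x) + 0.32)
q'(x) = -3.08*(3.12*exp(2*x) - 1.17*exp(x))/(-1.56*exp(2*x) + 1.17*exp(x) + 0.32)^2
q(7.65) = 0.00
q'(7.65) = -0.00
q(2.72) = 0.01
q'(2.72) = -0.02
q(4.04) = 0.00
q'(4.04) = -0.00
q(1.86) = 0.05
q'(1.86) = -0.12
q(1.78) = 0.06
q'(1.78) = -0.14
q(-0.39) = -7.76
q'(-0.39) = -12.47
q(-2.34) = -7.36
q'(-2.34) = 1.47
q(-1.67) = -6.35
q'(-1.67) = 1.44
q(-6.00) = -9.54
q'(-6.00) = 0.09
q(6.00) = 0.00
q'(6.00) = 0.00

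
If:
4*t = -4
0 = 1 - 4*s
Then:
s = 1/4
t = -1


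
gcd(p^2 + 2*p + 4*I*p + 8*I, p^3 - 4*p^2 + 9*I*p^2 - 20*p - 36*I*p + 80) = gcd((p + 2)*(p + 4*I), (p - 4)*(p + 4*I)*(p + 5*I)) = p + 4*I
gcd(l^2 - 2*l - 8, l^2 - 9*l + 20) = l - 4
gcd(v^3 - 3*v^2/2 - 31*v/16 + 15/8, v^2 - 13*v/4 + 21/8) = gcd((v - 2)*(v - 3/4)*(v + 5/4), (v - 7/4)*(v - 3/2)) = 1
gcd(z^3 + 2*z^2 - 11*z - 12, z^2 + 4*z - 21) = z - 3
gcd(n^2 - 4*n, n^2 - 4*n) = n^2 - 4*n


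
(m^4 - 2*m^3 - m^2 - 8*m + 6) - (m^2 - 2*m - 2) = m^4 - 2*m^3 - 2*m^2 - 6*m + 8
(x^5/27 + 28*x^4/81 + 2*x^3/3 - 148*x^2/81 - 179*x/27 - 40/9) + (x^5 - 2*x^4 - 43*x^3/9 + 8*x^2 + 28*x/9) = 28*x^5/27 - 134*x^4/81 - 37*x^3/9 + 500*x^2/81 - 95*x/27 - 40/9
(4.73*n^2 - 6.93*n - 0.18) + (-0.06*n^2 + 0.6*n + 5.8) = 4.67*n^2 - 6.33*n + 5.62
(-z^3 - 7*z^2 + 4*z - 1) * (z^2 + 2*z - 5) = -z^5 - 9*z^4 - 5*z^3 + 42*z^2 - 22*z + 5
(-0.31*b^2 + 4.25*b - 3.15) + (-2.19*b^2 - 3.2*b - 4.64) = -2.5*b^2 + 1.05*b - 7.79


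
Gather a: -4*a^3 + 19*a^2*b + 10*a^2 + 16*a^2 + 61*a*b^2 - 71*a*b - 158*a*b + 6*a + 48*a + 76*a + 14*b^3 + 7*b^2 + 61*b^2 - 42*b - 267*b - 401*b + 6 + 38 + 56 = -4*a^3 + a^2*(19*b + 26) + a*(61*b^2 - 229*b + 130) + 14*b^3 + 68*b^2 - 710*b + 100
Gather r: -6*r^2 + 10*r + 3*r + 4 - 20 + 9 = -6*r^2 + 13*r - 7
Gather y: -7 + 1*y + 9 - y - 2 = 0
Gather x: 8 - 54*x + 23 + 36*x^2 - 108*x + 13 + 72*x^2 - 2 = 108*x^2 - 162*x + 42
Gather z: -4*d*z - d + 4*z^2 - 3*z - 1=-d + 4*z^2 + z*(-4*d - 3) - 1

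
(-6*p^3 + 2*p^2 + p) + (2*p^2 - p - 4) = -6*p^3 + 4*p^2 - 4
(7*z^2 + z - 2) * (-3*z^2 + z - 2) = -21*z^4 + 4*z^3 - 7*z^2 - 4*z + 4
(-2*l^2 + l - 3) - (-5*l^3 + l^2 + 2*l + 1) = 5*l^3 - 3*l^2 - l - 4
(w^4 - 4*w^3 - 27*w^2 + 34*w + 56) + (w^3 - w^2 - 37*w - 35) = w^4 - 3*w^3 - 28*w^2 - 3*w + 21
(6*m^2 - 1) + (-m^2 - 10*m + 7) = 5*m^2 - 10*m + 6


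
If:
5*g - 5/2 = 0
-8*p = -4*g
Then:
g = 1/2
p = 1/4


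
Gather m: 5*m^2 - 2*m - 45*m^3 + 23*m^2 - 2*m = -45*m^3 + 28*m^2 - 4*m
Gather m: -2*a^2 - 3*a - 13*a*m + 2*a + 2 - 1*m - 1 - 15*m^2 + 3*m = -2*a^2 - a - 15*m^2 + m*(2 - 13*a) + 1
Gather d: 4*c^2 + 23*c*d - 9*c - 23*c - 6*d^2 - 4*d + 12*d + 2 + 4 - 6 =4*c^2 - 32*c - 6*d^2 + d*(23*c + 8)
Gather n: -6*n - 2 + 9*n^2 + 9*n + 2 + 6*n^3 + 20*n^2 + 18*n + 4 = 6*n^3 + 29*n^2 + 21*n + 4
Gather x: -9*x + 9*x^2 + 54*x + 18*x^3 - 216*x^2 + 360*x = 18*x^3 - 207*x^2 + 405*x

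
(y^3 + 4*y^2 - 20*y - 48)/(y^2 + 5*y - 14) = (y^3 + 4*y^2 - 20*y - 48)/(y^2 + 5*y - 14)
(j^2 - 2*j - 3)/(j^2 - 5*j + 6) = (j + 1)/(j - 2)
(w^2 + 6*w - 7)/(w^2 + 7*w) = (w - 1)/w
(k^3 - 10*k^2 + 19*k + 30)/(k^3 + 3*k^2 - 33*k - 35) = (k - 6)/(k + 7)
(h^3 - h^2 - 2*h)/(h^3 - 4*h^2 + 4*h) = (h + 1)/(h - 2)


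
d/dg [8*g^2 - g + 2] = 16*g - 1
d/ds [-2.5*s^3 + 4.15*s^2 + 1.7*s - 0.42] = -7.5*s^2 + 8.3*s + 1.7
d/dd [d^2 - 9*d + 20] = 2*d - 9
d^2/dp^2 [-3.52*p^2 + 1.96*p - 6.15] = -7.04000000000000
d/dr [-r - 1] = -1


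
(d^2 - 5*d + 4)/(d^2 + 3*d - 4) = (d - 4)/(d + 4)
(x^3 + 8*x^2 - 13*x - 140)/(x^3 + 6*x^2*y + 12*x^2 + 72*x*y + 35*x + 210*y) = (x - 4)/(x + 6*y)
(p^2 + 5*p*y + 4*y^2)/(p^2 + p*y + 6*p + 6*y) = (p + 4*y)/(p + 6)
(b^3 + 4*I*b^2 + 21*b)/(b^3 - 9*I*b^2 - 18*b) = (b + 7*I)/(b - 6*I)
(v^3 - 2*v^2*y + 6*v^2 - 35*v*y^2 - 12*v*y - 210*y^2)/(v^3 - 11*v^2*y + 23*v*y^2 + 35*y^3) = (-v^2 - 5*v*y - 6*v - 30*y)/(-v^2 + 4*v*y + 5*y^2)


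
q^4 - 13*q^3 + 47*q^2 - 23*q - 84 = (q - 7)*(q - 4)*(q - 3)*(q + 1)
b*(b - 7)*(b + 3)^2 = b^4 - b^3 - 33*b^2 - 63*b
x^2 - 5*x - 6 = (x - 6)*(x + 1)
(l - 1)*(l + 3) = l^2 + 2*l - 3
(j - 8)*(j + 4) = j^2 - 4*j - 32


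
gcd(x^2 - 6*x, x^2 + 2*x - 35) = 1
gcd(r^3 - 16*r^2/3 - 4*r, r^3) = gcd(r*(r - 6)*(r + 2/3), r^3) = r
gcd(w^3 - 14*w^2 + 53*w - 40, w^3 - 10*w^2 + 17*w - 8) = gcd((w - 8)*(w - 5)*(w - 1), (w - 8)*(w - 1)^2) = w^2 - 9*w + 8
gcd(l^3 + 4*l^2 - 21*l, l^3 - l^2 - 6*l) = l^2 - 3*l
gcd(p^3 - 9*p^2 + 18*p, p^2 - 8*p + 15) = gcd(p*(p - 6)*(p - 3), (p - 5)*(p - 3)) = p - 3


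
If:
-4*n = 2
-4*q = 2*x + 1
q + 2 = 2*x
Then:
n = -1/2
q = -3/5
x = 7/10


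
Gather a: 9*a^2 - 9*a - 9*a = 9*a^2 - 18*a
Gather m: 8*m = 8*m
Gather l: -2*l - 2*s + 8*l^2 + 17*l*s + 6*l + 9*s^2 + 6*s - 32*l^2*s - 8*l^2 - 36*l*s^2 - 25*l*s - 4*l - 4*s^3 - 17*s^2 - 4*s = -32*l^2*s + l*(-36*s^2 - 8*s) - 4*s^3 - 8*s^2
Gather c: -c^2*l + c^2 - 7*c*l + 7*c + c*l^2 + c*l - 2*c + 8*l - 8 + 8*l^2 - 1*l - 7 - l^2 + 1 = c^2*(1 - l) + c*(l^2 - 6*l + 5) + 7*l^2 + 7*l - 14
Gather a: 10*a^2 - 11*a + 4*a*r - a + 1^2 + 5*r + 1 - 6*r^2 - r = 10*a^2 + a*(4*r - 12) - 6*r^2 + 4*r + 2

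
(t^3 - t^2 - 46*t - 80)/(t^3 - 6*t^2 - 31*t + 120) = (t + 2)/(t - 3)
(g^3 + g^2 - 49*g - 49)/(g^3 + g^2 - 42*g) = (g^2 - 6*g - 7)/(g*(g - 6))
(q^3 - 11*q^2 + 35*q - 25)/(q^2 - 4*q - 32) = (-q^3 + 11*q^2 - 35*q + 25)/(-q^2 + 4*q + 32)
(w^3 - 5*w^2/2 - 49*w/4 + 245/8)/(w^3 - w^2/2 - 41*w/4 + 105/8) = (2*w - 7)/(2*w - 3)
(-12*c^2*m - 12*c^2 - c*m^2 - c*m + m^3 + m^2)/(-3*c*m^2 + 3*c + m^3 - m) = (12*c^2 + c*m - m^2)/(3*c*m - 3*c - m^2 + m)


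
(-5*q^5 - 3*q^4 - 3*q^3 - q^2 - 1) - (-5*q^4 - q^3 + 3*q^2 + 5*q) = -5*q^5 + 2*q^4 - 2*q^3 - 4*q^2 - 5*q - 1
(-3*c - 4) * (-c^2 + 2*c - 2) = 3*c^3 - 2*c^2 - 2*c + 8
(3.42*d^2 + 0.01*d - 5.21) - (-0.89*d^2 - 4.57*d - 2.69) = 4.31*d^2 + 4.58*d - 2.52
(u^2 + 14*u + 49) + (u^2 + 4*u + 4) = 2*u^2 + 18*u + 53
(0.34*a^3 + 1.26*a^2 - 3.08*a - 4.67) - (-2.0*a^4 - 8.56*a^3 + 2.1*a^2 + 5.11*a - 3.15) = 2.0*a^4 + 8.9*a^3 - 0.84*a^2 - 8.19*a - 1.52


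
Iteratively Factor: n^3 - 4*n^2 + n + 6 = (n - 2)*(n^2 - 2*n - 3) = (n - 2)*(n + 1)*(n - 3)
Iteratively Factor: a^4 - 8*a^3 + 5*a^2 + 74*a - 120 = (a + 3)*(a^3 - 11*a^2 + 38*a - 40) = (a - 2)*(a + 3)*(a^2 - 9*a + 20) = (a - 5)*(a - 2)*(a + 3)*(a - 4)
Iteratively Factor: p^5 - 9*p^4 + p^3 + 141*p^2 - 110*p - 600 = (p - 5)*(p^4 - 4*p^3 - 19*p^2 + 46*p + 120) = (p - 5)*(p + 3)*(p^3 - 7*p^2 + 2*p + 40) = (p - 5)*(p - 4)*(p + 3)*(p^2 - 3*p - 10) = (p - 5)^2*(p - 4)*(p + 3)*(p + 2)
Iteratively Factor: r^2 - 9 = (r - 3)*(r + 3)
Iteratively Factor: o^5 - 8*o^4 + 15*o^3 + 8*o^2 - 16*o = (o)*(o^4 - 8*o^3 + 15*o^2 + 8*o - 16) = o*(o - 4)*(o^3 - 4*o^2 - o + 4) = o*(o - 4)^2*(o^2 - 1) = o*(o - 4)^2*(o + 1)*(o - 1)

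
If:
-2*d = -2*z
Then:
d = z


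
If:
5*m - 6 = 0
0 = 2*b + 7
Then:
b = -7/2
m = 6/5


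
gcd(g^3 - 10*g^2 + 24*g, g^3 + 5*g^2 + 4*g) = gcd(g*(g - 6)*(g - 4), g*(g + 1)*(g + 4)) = g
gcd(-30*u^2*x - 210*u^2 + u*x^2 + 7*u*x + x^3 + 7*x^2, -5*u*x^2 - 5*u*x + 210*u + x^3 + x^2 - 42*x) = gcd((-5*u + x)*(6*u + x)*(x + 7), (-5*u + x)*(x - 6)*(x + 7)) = -5*u*x - 35*u + x^2 + 7*x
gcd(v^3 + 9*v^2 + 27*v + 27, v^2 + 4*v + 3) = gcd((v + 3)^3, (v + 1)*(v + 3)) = v + 3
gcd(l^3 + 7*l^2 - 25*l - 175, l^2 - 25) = l^2 - 25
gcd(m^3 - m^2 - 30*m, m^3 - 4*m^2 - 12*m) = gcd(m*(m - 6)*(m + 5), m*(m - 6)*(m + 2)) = m^2 - 6*m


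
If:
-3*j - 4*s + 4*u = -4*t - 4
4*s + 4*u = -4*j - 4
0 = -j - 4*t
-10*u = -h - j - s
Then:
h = -10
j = -4*t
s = 4*t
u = -1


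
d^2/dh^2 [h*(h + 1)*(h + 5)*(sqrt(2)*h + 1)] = 12*sqrt(2)*h^2 + 6*h + 36*sqrt(2)*h + 12 + 10*sqrt(2)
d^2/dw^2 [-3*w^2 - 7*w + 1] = -6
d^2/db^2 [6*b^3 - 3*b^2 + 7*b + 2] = 36*b - 6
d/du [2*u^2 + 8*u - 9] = 4*u + 8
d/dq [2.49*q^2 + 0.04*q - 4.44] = 4.98*q + 0.04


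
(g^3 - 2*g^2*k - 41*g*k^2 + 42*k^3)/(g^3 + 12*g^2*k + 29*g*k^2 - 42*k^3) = (g - 7*k)/(g + 7*k)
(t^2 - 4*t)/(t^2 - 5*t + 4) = t/(t - 1)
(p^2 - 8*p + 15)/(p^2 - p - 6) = (p - 5)/(p + 2)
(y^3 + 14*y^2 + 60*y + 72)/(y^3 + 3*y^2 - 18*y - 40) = (y^2 + 12*y + 36)/(y^2 + y - 20)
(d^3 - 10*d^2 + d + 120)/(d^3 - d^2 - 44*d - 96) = (d - 5)/(d + 4)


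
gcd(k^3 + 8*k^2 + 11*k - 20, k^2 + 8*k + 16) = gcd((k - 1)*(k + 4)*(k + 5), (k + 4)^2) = k + 4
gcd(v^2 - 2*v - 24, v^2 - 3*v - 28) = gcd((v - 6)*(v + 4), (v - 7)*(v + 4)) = v + 4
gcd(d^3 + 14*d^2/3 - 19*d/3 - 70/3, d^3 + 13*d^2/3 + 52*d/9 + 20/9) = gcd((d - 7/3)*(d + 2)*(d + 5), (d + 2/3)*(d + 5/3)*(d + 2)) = d + 2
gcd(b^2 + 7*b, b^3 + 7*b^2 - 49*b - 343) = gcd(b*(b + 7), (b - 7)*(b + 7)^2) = b + 7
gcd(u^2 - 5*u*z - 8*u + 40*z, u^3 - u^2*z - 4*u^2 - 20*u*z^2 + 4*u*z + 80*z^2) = -u + 5*z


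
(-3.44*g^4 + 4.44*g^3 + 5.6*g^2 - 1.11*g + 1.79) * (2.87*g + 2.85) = -9.8728*g^5 + 2.9388*g^4 + 28.726*g^3 + 12.7743*g^2 + 1.9738*g + 5.1015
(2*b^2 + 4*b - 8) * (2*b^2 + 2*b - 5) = 4*b^4 + 12*b^3 - 18*b^2 - 36*b + 40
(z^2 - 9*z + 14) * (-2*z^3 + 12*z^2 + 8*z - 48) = -2*z^5 + 30*z^4 - 128*z^3 + 48*z^2 + 544*z - 672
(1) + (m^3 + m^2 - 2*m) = m^3 + m^2 - 2*m + 1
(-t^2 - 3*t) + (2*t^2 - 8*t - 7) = t^2 - 11*t - 7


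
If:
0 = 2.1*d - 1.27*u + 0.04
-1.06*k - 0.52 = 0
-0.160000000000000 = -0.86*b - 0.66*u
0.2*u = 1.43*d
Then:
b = 0.15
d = 0.01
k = -0.49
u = 0.04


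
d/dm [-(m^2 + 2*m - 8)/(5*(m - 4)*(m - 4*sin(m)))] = (-2*(m - 4)*(m + 1)*(m - 4*sin(m)) - (m - 4)*(4*cos(m) - 1)*(m^2 + 2*m - 8) + (m - 4*sin(m))*(m^2 + 2*m - 8))/(5*(m - 4)^2*(m - 4*sin(m))^2)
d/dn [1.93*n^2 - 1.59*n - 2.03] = 3.86*n - 1.59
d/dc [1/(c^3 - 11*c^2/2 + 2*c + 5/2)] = 4*(-3*c^2 + 11*c - 2)/(2*c^3 - 11*c^2 + 4*c + 5)^2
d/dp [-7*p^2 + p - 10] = 1 - 14*p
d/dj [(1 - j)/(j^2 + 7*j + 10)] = (-j^2 - 7*j + (j - 1)*(2*j + 7) - 10)/(j^2 + 7*j + 10)^2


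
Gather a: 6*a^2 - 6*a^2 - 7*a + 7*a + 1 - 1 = 0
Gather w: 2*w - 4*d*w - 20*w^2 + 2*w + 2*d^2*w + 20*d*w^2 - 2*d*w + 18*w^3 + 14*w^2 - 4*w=18*w^3 + w^2*(20*d - 6) + w*(2*d^2 - 6*d)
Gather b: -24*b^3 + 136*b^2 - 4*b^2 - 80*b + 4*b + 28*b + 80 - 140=-24*b^3 + 132*b^2 - 48*b - 60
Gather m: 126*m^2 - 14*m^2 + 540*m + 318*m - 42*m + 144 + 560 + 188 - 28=112*m^2 + 816*m + 864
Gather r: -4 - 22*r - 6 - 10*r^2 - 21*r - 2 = -10*r^2 - 43*r - 12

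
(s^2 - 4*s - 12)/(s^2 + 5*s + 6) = (s - 6)/(s + 3)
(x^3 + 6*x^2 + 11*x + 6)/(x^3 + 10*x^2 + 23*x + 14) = (x + 3)/(x + 7)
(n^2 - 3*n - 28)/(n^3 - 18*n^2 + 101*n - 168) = (n + 4)/(n^2 - 11*n + 24)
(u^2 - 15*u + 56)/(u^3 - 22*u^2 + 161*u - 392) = 1/(u - 7)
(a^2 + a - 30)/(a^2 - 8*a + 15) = (a + 6)/(a - 3)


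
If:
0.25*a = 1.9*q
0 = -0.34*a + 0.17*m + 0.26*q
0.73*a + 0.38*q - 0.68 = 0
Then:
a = 0.87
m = 1.57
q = 0.11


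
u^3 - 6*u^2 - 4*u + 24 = (u - 6)*(u - 2)*(u + 2)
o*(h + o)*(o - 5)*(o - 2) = h*o^3 - 7*h*o^2 + 10*h*o + o^4 - 7*o^3 + 10*o^2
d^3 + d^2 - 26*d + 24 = (d - 4)*(d - 1)*(d + 6)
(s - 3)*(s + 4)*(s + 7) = s^3 + 8*s^2 - 5*s - 84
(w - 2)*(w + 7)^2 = w^3 + 12*w^2 + 21*w - 98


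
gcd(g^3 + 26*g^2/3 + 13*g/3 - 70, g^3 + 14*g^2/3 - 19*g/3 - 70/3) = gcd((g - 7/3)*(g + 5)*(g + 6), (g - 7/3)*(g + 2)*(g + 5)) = g^2 + 8*g/3 - 35/3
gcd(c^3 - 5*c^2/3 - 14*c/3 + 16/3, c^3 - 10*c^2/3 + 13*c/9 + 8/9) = c^2 - 11*c/3 + 8/3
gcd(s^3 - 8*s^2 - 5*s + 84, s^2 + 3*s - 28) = s - 4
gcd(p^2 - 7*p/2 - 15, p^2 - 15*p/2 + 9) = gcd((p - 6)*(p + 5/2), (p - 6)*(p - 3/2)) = p - 6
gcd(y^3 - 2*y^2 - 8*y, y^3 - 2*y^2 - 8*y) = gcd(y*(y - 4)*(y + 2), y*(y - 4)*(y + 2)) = y^3 - 2*y^2 - 8*y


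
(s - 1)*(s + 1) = s^2 - 1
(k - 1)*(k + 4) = k^2 + 3*k - 4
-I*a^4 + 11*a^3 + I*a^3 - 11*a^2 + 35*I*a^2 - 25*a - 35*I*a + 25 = (a + I)*(a + 5*I)^2*(-I*a + I)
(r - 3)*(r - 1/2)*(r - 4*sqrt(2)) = r^3 - 4*sqrt(2)*r^2 - 7*r^2/2 + 3*r/2 + 14*sqrt(2)*r - 6*sqrt(2)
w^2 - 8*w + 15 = (w - 5)*(w - 3)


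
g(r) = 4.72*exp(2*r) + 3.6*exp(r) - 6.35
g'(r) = 9.44*exp(2*r) + 3.6*exp(r)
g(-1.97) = -5.76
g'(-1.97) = 0.69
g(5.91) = 642977.75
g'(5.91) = 1284640.86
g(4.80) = 70120.86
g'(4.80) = 139816.98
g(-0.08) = 1.00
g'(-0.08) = 11.37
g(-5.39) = -6.33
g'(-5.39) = 0.02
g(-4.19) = -6.29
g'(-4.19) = 0.06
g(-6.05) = -6.34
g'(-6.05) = 0.01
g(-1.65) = -5.48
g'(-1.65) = 1.04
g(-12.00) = -6.35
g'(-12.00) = 0.00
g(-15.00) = -6.35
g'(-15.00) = 0.00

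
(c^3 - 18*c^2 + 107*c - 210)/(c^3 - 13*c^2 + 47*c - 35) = (c - 6)/(c - 1)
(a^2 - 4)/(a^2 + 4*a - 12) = (a + 2)/(a + 6)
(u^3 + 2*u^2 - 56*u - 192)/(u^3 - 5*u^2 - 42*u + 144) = (u + 4)/(u - 3)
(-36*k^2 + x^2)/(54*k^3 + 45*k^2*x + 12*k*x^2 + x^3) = (-6*k + x)/(9*k^2 + 6*k*x + x^2)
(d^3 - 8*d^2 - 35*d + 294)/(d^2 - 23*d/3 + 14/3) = 3*(d^2 - d - 42)/(3*d - 2)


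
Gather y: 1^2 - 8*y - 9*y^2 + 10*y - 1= -9*y^2 + 2*y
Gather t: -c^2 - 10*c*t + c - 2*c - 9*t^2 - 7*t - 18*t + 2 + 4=-c^2 - c - 9*t^2 + t*(-10*c - 25) + 6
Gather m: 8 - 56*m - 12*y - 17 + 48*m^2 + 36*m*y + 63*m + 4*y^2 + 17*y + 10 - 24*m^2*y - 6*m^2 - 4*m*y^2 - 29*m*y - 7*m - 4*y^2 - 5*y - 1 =m^2*(42 - 24*y) + m*(-4*y^2 + 7*y)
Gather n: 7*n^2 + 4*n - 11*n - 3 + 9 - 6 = 7*n^2 - 7*n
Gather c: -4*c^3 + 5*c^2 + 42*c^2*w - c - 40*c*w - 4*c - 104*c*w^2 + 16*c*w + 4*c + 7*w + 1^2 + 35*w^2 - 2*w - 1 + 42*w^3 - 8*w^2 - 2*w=-4*c^3 + c^2*(42*w + 5) + c*(-104*w^2 - 24*w - 1) + 42*w^3 + 27*w^2 + 3*w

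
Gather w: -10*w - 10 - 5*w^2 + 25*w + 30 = -5*w^2 + 15*w + 20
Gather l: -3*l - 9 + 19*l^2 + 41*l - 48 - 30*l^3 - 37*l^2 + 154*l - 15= -30*l^3 - 18*l^2 + 192*l - 72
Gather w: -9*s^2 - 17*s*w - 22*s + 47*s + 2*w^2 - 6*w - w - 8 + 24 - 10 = -9*s^2 + 25*s + 2*w^2 + w*(-17*s - 7) + 6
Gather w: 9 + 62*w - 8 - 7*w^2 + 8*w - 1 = -7*w^2 + 70*w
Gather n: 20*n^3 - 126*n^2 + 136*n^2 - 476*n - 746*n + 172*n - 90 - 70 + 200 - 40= 20*n^3 + 10*n^2 - 1050*n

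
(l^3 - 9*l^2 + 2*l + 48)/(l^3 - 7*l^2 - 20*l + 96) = (l + 2)/(l + 4)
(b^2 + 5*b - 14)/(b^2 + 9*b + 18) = (b^2 + 5*b - 14)/(b^2 + 9*b + 18)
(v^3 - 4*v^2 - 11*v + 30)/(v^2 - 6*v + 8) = (v^2 - 2*v - 15)/(v - 4)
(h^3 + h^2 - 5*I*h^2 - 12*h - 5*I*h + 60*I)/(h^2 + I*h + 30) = (h^2 + h - 12)/(h + 6*I)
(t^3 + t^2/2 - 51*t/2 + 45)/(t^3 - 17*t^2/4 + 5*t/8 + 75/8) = 4*(t + 6)/(4*t + 5)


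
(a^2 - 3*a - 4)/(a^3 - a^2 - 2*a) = (a - 4)/(a*(a - 2))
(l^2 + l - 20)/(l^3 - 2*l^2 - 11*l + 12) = (l + 5)/(l^2 + 2*l - 3)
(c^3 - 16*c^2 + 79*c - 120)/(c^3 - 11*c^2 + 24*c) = (c - 5)/c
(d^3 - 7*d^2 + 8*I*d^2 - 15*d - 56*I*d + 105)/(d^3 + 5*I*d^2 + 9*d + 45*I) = (d - 7)/(d - 3*I)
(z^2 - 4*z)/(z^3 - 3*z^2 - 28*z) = (4 - z)/(-z^2 + 3*z + 28)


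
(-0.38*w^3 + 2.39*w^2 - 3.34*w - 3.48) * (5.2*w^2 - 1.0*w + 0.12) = -1.976*w^5 + 12.808*w^4 - 19.8036*w^3 - 14.4692*w^2 + 3.0792*w - 0.4176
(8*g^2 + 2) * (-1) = -8*g^2 - 2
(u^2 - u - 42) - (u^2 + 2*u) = -3*u - 42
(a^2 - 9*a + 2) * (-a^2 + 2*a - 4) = -a^4 + 11*a^3 - 24*a^2 + 40*a - 8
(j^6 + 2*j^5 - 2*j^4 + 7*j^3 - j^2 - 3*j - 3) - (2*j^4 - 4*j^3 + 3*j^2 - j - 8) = j^6 + 2*j^5 - 4*j^4 + 11*j^3 - 4*j^2 - 2*j + 5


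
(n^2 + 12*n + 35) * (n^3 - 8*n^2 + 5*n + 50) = n^5 + 4*n^4 - 56*n^3 - 170*n^2 + 775*n + 1750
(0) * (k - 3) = 0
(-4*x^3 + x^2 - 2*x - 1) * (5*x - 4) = -20*x^4 + 21*x^3 - 14*x^2 + 3*x + 4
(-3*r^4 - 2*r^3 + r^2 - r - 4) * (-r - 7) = 3*r^5 + 23*r^4 + 13*r^3 - 6*r^2 + 11*r + 28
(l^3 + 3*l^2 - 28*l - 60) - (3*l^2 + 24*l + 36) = l^3 - 52*l - 96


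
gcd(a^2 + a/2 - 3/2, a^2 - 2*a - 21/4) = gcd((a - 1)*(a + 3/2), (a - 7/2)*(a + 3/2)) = a + 3/2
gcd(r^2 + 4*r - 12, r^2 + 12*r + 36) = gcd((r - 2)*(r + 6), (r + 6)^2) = r + 6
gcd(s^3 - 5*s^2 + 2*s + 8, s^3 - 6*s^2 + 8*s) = s^2 - 6*s + 8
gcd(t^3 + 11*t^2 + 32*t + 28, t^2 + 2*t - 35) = t + 7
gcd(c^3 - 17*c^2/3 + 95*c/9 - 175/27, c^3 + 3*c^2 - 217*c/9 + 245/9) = c^2 - 4*c + 35/9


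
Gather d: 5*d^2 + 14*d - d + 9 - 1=5*d^2 + 13*d + 8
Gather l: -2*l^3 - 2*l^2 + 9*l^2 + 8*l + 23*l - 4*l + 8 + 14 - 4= -2*l^3 + 7*l^2 + 27*l + 18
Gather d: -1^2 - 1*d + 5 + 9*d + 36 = 8*d + 40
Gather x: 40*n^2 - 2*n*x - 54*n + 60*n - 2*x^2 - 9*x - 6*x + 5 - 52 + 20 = 40*n^2 + 6*n - 2*x^2 + x*(-2*n - 15) - 27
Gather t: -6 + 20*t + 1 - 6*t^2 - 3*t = -6*t^2 + 17*t - 5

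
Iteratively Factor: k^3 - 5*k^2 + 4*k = (k)*(k^2 - 5*k + 4) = k*(k - 4)*(k - 1)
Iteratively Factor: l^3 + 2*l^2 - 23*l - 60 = (l + 3)*(l^2 - l - 20) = (l - 5)*(l + 3)*(l + 4)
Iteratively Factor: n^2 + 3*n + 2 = (n + 1)*(n + 2)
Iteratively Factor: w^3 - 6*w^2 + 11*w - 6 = (w - 2)*(w^2 - 4*w + 3) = (w - 2)*(w - 1)*(w - 3)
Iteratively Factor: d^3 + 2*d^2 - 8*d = (d - 2)*(d^2 + 4*d) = d*(d - 2)*(d + 4)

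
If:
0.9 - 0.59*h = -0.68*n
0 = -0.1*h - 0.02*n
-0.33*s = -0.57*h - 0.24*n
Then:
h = 0.23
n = -1.13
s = -0.43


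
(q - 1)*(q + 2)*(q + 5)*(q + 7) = q^4 + 13*q^3 + 45*q^2 + 11*q - 70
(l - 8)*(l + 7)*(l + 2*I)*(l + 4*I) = l^4 - l^3 + 6*I*l^3 - 64*l^2 - 6*I*l^2 + 8*l - 336*I*l + 448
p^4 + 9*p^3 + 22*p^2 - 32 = (p - 1)*(p + 2)*(p + 4)^2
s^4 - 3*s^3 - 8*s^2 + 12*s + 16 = (s - 4)*(s - 2)*(s + 1)*(s + 2)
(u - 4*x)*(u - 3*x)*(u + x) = u^3 - 6*u^2*x + 5*u*x^2 + 12*x^3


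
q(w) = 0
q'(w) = 0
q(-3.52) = 0.00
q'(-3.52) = 0.00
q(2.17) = 0.00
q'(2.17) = 0.00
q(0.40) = 0.00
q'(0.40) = 0.00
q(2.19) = 0.00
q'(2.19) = 0.00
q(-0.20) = 0.00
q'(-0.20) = 0.00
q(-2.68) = 0.00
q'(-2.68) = 0.00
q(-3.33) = 0.00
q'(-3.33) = 0.00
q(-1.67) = 0.00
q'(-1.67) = 0.00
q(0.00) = 0.00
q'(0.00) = 0.00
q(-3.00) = 0.00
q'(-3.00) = 0.00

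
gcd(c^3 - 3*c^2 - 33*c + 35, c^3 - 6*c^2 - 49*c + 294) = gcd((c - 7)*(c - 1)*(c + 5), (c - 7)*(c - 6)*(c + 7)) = c - 7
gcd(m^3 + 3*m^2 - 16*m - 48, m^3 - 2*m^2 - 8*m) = m - 4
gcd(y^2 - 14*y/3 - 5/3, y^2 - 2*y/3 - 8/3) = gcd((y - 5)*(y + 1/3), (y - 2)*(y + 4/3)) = 1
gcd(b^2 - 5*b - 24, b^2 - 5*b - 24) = b^2 - 5*b - 24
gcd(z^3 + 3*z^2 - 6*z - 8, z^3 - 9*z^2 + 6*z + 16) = z^2 - z - 2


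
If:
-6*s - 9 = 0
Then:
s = -3/2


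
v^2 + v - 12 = (v - 3)*(v + 4)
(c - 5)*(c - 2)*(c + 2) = c^3 - 5*c^2 - 4*c + 20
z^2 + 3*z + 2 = (z + 1)*(z + 2)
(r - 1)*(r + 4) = r^2 + 3*r - 4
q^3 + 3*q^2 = q^2*(q + 3)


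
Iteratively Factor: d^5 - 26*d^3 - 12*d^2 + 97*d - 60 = (d - 5)*(d^4 + 5*d^3 - d^2 - 17*d + 12) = (d - 5)*(d - 1)*(d^3 + 6*d^2 + 5*d - 12) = (d - 5)*(d - 1)*(d + 3)*(d^2 + 3*d - 4) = (d - 5)*(d - 1)^2*(d + 3)*(d + 4)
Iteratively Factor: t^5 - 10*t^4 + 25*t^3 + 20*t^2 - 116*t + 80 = (t + 2)*(t^4 - 12*t^3 + 49*t^2 - 78*t + 40) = (t - 5)*(t + 2)*(t^3 - 7*t^2 + 14*t - 8) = (t - 5)*(t - 2)*(t + 2)*(t^2 - 5*t + 4) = (t - 5)*(t - 4)*(t - 2)*(t + 2)*(t - 1)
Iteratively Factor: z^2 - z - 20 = (z - 5)*(z + 4)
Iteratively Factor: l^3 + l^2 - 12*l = (l - 3)*(l^2 + 4*l) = l*(l - 3)*(l + 4)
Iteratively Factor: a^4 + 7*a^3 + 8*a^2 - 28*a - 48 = (a + 4)*(a^3 + 3*a^2 - 4*a - 12) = (a + 2)*(a + 4)*(a^2 + a - 6) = (a + 2)*(a + 3)*(a + 4)*(a - 2)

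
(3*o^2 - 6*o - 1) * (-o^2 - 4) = -3*o^4 + 6*o^3 - 11*o^2 + 24*o + 4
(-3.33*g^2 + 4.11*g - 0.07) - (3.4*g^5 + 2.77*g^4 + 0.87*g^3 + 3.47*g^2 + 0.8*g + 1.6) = -3.4*g^5 - 2.77*g^4 - 0.87*g^3 - 6.8*g^2 + 3.31*g - 1.67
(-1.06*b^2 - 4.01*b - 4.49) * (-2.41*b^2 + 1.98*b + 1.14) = 2.5546*b^4 + 7.5653*b^3 + 1.6727*b^2 - 13.4616*b - 5.1186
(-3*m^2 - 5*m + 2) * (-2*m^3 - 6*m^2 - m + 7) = 6*m^5 + 28*m^4 + 29*m^3 - 28*m^2 - 37*m + 14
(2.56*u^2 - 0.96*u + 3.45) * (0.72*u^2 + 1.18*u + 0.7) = 1.8432*u^4 + 2.3296*u^3 + 3.1432*u^2 + 3.399*u + 2.415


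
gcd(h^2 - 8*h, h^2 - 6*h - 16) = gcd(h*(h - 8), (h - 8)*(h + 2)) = h - 8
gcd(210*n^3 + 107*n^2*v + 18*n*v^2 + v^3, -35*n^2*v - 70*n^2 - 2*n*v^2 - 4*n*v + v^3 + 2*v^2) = 5*n + v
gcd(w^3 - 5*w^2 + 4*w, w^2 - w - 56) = 1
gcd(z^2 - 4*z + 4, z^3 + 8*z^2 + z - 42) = z - 2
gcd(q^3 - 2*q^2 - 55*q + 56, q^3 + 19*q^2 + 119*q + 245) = q + 7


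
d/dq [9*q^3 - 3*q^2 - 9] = 3*q*(9*q - 2)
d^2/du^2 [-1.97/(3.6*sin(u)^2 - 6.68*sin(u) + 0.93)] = (102.1248*sin(u)^4 - 142.12368*sin(u)^3 - 91.663312*sin(u)^2 + 296.485788*sin(u) - 162.621136)/(3.6*sin(u)^2 - 6.68*sin(u) + 0.93)^3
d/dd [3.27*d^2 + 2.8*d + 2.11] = 6.54*d + 2.8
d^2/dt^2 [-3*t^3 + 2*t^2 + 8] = 4 - 18*t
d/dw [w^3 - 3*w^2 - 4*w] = 3*w^2 - 6*w - 4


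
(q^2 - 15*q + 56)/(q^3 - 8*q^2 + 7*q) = (q - 8)/(q*(q - 1))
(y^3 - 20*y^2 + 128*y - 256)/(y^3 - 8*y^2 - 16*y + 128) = (y - 8)/(y + 4)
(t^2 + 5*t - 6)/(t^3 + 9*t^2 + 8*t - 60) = (t - 1)/(t^2 + 3*t - 10)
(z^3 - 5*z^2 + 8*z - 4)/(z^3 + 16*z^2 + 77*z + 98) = (z^3 - 5*z^2 + 8*z - 4)/(z^3 + 16*z^2 + 77*z + 98)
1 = 1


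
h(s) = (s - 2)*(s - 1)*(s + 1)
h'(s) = (s - 2)*(s - 1) + (s - 2)*(s + 1) + (s - 1)*(s + 1) = 3*s^2 - 4*s - 1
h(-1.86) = -9.49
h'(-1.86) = 16.82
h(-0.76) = 1.17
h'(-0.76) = 3.77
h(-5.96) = -274.79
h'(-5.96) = 129.40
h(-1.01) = -0.06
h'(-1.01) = 6.10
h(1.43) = -0.60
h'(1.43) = -0.59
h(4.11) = 33.53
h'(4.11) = 33.24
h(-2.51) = -23.90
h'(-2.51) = 27.94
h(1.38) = -0.56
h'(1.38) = -0.81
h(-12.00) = -2002.00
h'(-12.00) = 479.00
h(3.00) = 8.00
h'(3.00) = 14.00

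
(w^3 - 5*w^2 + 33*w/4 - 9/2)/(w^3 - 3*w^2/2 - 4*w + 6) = (w - 3/2)/(w + 2)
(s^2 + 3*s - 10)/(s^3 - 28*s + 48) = (s + 5)/(s^2 + 2*s - 24)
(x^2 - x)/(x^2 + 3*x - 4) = x/(x + 4)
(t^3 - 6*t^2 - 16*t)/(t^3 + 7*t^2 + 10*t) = (t - 8)/(t + 5)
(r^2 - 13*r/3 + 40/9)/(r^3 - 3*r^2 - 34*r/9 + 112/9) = (3*r - 5)/(3*r^2 - r - 14)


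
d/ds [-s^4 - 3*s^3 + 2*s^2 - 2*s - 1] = -4*s^3 - 9*s^2 + 4*s - 2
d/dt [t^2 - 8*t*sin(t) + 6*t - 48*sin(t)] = -8*t*cos(t) + 2*t - 8*sin(t) - 48*cos(t) + 6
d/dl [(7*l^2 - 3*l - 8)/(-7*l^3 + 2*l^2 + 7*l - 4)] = (49*l^4 - 42*l^3 - 113*l^2 - 24*l + 68)/(49*l^6 - 28*l^5 - 94*l^4 + 84*l^3 + 33*l^2 - 56*l + 16)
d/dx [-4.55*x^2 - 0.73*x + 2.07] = -9.1*x - 0.73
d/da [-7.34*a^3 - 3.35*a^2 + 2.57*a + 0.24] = -22.02*a^2 - 6.7*a + 2.57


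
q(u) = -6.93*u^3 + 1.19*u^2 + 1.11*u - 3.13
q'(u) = -20.79*u^2 + 2.38*u + 1.11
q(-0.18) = -3.25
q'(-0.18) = 0.01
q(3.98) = -416.76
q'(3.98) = -318.74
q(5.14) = -907.06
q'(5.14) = -535.92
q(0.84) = -5.47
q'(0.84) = -11.56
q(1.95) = -47.83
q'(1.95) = -73.30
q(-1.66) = 30.01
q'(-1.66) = -60.13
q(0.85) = -5.58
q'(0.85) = -11.89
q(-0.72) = -0.73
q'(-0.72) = -11.38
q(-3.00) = 191.36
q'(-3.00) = -193.14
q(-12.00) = 12129.95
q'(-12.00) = -3021.21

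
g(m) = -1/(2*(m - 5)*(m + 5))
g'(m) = 1/(2*(m - 5)*(m + 5)^2) + 1/(2*(m - 5)^2*(m + 5))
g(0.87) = 0.02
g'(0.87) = 0.00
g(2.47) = 0.03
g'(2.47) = 0.01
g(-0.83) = 0.02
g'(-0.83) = -0.00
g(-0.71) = 0.02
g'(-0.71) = -0.00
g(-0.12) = 0.02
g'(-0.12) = -0.00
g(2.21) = 0.02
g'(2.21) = 0.01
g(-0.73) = 0.02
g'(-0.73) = -0.00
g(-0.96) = 0.02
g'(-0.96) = -0.00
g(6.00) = -0.05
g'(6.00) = 0.05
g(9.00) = -0.00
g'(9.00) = 0.00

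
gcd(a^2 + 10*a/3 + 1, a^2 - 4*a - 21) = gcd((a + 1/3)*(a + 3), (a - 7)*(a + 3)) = a + 3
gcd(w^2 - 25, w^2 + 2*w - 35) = w - 5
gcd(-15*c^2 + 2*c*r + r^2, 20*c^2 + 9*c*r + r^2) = 5*c + r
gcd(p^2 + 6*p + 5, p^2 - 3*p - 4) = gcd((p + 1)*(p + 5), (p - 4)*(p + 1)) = p + 1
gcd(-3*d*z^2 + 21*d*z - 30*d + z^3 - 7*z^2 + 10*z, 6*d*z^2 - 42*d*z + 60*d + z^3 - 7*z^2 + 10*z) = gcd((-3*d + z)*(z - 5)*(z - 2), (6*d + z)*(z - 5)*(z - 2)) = z^2 - 7*z + 10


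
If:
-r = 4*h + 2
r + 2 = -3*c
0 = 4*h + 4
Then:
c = -4/3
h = -1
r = 2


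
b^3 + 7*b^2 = b^2*(b + 7)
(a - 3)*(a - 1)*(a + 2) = a^3 - 2*a^2 - 5*a + 6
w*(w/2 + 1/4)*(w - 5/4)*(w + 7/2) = w^4/2 + 11*w^3/8 - 13*w^2/8 - 35*w/32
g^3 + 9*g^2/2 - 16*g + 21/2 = (g - 3/2)*(g - 1)*(g + 7)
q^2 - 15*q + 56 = (q - 8)*(q - 7)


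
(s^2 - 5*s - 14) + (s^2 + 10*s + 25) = 2*s^2 + 5*s + 11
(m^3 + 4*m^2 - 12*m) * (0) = 0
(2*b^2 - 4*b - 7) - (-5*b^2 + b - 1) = 7*b^2 - 5*b - 6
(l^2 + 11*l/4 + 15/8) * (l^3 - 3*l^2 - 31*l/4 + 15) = l^5 - l^4/4 - 113*l^3/8 - 191*l^2/16 + 855*l/32 + 225/8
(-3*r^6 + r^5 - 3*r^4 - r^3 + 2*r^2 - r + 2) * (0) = 0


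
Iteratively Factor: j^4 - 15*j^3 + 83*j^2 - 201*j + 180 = (j - 3)*(j^3 - 12*j^2 + 47*j - 60) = (j - 5)*(j - 3)*(j^2 - 7*j + 12) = (j - 5)*(j - 3)^2*(j - 4)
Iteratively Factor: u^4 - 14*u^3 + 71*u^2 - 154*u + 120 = (u - 2)*(u^3 - 12*u^2 + 47*u - 60) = (u - 3)*(u - 2)*(u^2 - 9*u + 20) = (u - 4)*(u - 3)*(u - 2)*(u - 5)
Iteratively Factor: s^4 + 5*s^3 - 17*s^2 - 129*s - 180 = (s + 3)*(s^3 + 2*s^2 - 23*s - 60) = (s - 5)*(s + 3)*(s^2 + 7*s + 12) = (s - 5)*(s + 3)*(s + 4)*(s + 3)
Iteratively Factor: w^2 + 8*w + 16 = (w + 4)*(w + 4)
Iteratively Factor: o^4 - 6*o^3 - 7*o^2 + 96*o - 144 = (o - 3)*(o^3 - 3*o^2 - 16*o + 48) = (o - 4)*(o - 3)*(o^2 + o - 12) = (o - 4)*(o - 3)*(o + 4)*(o - 3)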